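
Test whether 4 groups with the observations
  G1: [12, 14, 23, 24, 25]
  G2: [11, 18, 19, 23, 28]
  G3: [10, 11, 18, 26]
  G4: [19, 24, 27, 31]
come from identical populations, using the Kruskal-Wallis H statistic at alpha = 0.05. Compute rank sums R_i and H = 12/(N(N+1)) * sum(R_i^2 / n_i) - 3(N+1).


Step 1: Combine all N = 18 observations and assign midranks.
sorted (value, group, rank): (10,G3,1), (11,G2,2.5), (11,G3,2.5), (12,G1,4), (14,G1,5), (18,G2,6.5), (18,G3,6.5), (19,G2,8.5), (19,G4,8.5), (23,G1,10.5), (23,G2,10.5), (24,G1,12.5), (24,G4,12.5), (25,G1,14), (26,G3,15), (27,G4,16), (28,G2,17), (31,G4,18)
Step 2: Sum ranks within each group.
R_1 = 46 (n_1 = 5)
R_2 = 45 (n_2 = 5)
R_3 = 25 (n_3 = 4)
R_4 = 55 (n_4 = 4)
Step 3: H = 12/(N(N+1)) * sum(R_i^2/n_i) - 3(N+1)
     = 12/(18*19) * (46^2/5 + 45^2/5 + 25^2/4 + 55^2/4) - 3*19
     = 0.035088 * 1740.7 - 57
     = 4.077193.
Step 4: Ties present; correction factor C = 1 - 30/(18^3 - 18) = 0.994840. Corrected H = 4.077193 / 0.994840 = 4.098340.
Step 5: Under H0, H ~ chi^2(3); p-value = 0.251039.
Step 6: alpha = 0.05. fail to reject H0.

H = 4.0983, df = 3, p = 0.251039, fail to reject H0.


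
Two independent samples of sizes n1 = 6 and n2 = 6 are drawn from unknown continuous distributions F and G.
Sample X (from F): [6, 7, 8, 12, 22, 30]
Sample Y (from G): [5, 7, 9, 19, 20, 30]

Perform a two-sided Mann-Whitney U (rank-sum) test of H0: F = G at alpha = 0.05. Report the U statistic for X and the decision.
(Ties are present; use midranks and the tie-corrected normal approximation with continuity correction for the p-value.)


Step 1: Combine and sort all 12 observations; assign midranks.
sorted (value, group): (5,Y), (6,X), (7,X), (7,Y), (8,X), (9,Y), (12,X), (19,Y), (20,Y), (22,X), (30,X), (30,Y)
ranks: 5->1, 6->2, 7->3.5, 7->3.5, 8->5, 9->6, 12->7, 19->8, 20->9, 22->10, 30->11.5, 30->11.5
Step 2: Rank sum for X: R1 = 2 + 3.5 + 5 + 7 + 10 + 11.5 = 39.
Step 3: U_X = R1 - n1(n1+1)/2 = 39 - 6*7/2 = 39 - 21 = 18.
       U_Y = n1*n2 - U_X = 36 - 18 = 18.
Step 4: Ties are present, so use the tie-corrected normal approximation (with continuity correction) for the p-value.
Step 5: p-value = 1.000000; compare to alpha = 0.05. fail to reject H0.

U_X = 18, p = 1.000000, fail to reject H0 at alpha = 0.05.


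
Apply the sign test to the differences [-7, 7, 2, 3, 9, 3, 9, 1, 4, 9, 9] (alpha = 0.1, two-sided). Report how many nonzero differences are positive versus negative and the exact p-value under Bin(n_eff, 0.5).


Step 1: Discard zero differences. Original n = 11; n_eff = number of nonzero differences = 11.
Nonzero differences (with sign): -7, +7, +2, +3, +9, +3, +9, +1, +4, +9, +9
Step 2: Count signs: positive = 10, negative = 1.
Step 3: Under H0: P(positive) = 0.5, so the number of positives S ~ Bin(11, 0.5).
Step 4: Two-sided exact p-value = sum of Bin(11,0.5) probabilities at or below the observed probability = 0.011719.
Step 5: alpha = 0.1. reject H0.

n_eff = 11, pos = 10, neg = 1, p = 0.011719, reject H0.


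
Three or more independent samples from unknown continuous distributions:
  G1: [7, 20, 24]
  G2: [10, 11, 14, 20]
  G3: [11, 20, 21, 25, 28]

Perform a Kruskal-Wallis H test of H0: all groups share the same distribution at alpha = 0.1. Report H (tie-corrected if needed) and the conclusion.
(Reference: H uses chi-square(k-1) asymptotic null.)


Step 1: Combine all N = 12 observations and assign midranks.
sorted (value, group, rank): (7,G1,1), (10,G2,2), (11,G2,3.5), (11,G3,3.5), (14,G2,5), (20,G1,7), (20,G2,7), (20,G3,7), (21,G3,9), (24,G1,10), (25,G3,11), (28,G3,12)
Step 2: Sum ranks within each group.
R_1 = 18 (n_1 = 3)
R_2 = 17.5 (n_2 = 4)
R_3 = 42.5 (n_3 = 5)
Step 3: H = 12/(N(N+1)) * sum(R_i^2/n_i) - 3(N+1)
     = 12/(12*13) * (18^2/3 + 17.5^2/4 + 42.5^2/5) - 3*13
     = 0.076923 * 545.812 - 39
     = 2.985577.
Step 4: Ties present; correction factor C = 1 - 30/(12^3 - 12) = 0.982517. Corrected H = 2.985577 / 0.982517 = 3.038701.
Step 5: Under H0, H ~ chi^2(2); p-value = 0.218854.
Step 6: alpha = 0.1. fail to reject H0.

H = 3.0387, df = 2, p = 0.218854, fail to reject H0.


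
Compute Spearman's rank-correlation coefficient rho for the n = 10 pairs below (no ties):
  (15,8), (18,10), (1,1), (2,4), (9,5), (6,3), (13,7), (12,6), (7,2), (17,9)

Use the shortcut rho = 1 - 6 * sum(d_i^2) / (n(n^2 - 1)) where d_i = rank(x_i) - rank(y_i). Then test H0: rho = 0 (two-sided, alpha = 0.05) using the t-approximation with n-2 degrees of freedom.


Step 1: Rank x and y separately (midranks; no ties here).
rank(x): 15->8, 18->10, 1->1, 2->2, 9->5, 6->3, 13->7, 12->6, 7->4, 17->9
rank(y): 8->8, 10->10, 1->1, 4->4, 5->5, 3->3, 7->7, 6->6, 2->2, 9->9
Step 2: d_i = R_x(i) - R_y(i); compute d_i^2.
  (8-8)^2=0, (10-10)^2=0, (1-1)^2=0, (2-4)^2=4, (5-5)^2=0, (3-3)^2=0, (7-7)^2=0, (6-6)^2=0, (4-2)^2=4, (9-9)^2=0
sum(d^2) = 8.
Step 3: rho = 1 - 6*8 / (10*(10^2 - 1)) = 1 - 48/990 = 0.951515.
Step 4: Under H0, t = rho * sqrt((n-2)/(1-rho^2)) = 8.7493 ~ t(8).
Step 5: Two-sided p-value from the t-distribution with 8 df = 0.000023.
Step 6: alpha = 0.05. reject H0.

rho = 0.9515, p = 0.000023, reject H0 at alpha = 0.05.


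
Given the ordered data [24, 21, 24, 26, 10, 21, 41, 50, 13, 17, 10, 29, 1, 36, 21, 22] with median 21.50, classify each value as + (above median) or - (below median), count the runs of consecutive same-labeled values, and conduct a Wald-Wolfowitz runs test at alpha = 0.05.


Step 1: Compute median = 21.50; label A = above, B = below.
Labels in order: ABAABBAABBBABABA  (n_A = 8, n_B = 8)
Step 2: Count runs R = 11.
Step 3: Under H0 (random ordering), E[R] = 2*n_A*n_B/(n_A+n_B) + 1 = 2*8*8/16 + 1 = 9.0000.
        Var[R] = 2*n_A*n_B*(2*n_A*n_B - n_A - n_B) / ((n_A+n_B)^2 * (n_A+n_B-1)) = 14336/3840 = 3.7333.
        SD[R] = 1.9322.
Step 4: Continuity-corrected z = (R - 0.5 - E[R]) / SD[R] = (11 - 0.5 - 9.0000) / 1.9322 = 0.7763.
Step 5: Two-sided p-value via normal approximation = 2*(1 - Phi(|z|)) = 0.437558.
Step 6: alpha = 0.05. fail to reject H0.

R = 11, z = 0.7763, p = 0.437558, fail to reject H0.


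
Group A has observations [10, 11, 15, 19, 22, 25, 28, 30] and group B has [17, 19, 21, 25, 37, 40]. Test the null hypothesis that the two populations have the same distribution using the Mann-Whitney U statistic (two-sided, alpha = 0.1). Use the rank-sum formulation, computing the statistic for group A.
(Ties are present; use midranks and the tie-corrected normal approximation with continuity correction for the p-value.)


Step 1: Combine and sort all 14 observations; assign midranks.
sorted (value, group): (10,X), (11,X), (15,X), (17,Y), (19,X), (19,Y), (21,Y), (22,X), (25,X), (25,Y), (28,X), (30,X), (37,Y), (40,Y)
ranks: 10->1, 11->2, 15->3, 17->4, 19->5.5, 19->5.5, 21->7, 22->8, 25->9.5, 25->9.5, 28->11, 30->12, 37->13, 40->14
Step 2: Rank sum for X: R1 = 1 + 2 + 3 + 5.5 + 8 + 9.5 + 11 + 12 = 52.
Step 3: U_X = R1 - n1(n1+1)/2 = 52 - 8*9/2 = 52 - 36 = 16.
       U_Y = n1*n2 - U_X = 48 - 16 = 32.
Step 4: Ties are present, so use the tie-corrected normal approximation (with continuity correction) for the p-value.
Step 5: p-value = 0.331857; compare to alpha = 0.1. fail to reject H0.

U_X = 16, p = 0.331857, fail to reject H0 at alpha = 0.1.


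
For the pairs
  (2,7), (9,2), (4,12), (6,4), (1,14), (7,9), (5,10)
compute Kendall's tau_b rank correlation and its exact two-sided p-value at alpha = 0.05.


Step 1: Enumerate the 21 unordered pairs (i,j) with i<j and classify each by sign(x_j-x_i) * sign(y_j-y_i).
  (1,2):dx=+7,dy=-5->D; (1,3):dx=+2,dy=+5->C; (1,4):dx=+4,dy=-3->D; (1,5):dx=-1,dy=+7->D
  (1,6):dx=+5,dy=+2->C; (1,7):dx=+3,dy=+3->C; (2,3):dx=-5,dy=+10->D; (2,4):dx=-3,dy=+2->D
  (2,5):dx=-8,dy=+12->D; (2,6):dx=-2,dy=+7->D; (2,7):dx=-4,dy=+8->D; (3,4):dx=+2,dy=-8->D
  (3,5):dx=-3,dy=+2->D; (3,6):dx=+3,dy=-3->D; (3,7):dx=+1,dy=-2->D; (4,5):dx=-5,dy=+10->D
  (4,6):dx=+1,dy=+5->C; (4,7):dx=-1,dy=+6->D; (5,6):dx=+6,dy=-5->D; (5,7):dx=+4,dy=-4->D
  (6,7):dx=-2,dy=+1->D
Step 2: C = 4, D = 17, total pairs = 21.
Step 3: tau = (C - D)/(n(n-1)/2) = (4 - 17)/21 = -0.619048.
Step 4: Exact two-sided p-value (enumerate n! = 5040 permutations of y under H0): p = 0.069048.
Step 5: alpha = 0.05. fail to reject H0.

tau_b = -0.6190 (C=4, D=17), p = 0.069048, fail to reject H0.


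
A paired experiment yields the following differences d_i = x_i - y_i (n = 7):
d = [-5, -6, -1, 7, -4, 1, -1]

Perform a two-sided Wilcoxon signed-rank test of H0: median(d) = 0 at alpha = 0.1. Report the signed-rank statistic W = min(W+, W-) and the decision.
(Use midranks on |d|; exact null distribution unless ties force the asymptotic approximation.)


Step 1: Drop any zero differences (none here) and take |d_i|.
|d| = [5, 6, 1, 7, 4, 1, 1]
Step 2: Midrank |d_i| (ties get averaged ranks).
ranks: |5|->5, |6|->6, |1|->2, |7|->7, |4|->4, |1|->2, |1|->2
Step 3: Attach original signs; sum ranks with positive sign and with negative sign.
W+ = 7 + 2 = 9
W- = 5 + 6 + 2 + 4 + 2 = 19
(Check: W+ + W- = 28 should equal n(n+1)/2 = 28.)
Step 4: Test statistic W = min(W+, W-) = 9.
Step 5: Ties in |d|, so use the tie-corrected normal approximation.
        E[W] = n(n+1)/4 = 7*8/4 = 14.
        Tie groups: |d|=1 (t=3); sum(t^3 - t) = 24.
        Var[W] = n(n+1)(2n+1)/24 - sum(t^3-t)/48 = 840/24 - 24/48 = 34.5.
        z = (W - E[W]) / sqrt(Var[W]) = (9 - 14) / 5.8737 = -0.8513.
        Two-sided p = 2*Phi(z) = 0.394627.
Step 6: alpha = 0.1. fail to reject H0.

W+ = 9, W- = 19, W = min = 9, p = 0.394627, fail to reject H0.


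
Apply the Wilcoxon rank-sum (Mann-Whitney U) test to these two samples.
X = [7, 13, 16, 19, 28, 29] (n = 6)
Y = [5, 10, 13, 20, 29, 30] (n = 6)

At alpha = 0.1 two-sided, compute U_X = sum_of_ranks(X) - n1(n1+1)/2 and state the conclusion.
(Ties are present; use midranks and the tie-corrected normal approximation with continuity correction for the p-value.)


Step 1: Combine and sort all 12 observations; assign midranks.
sorted (value, group): (5,Y), (7,X), (10,Y), (13,X), (13,Y), (16,X), (19,X), (20,Y), (28,X), (29,X), (29,Y), (30,Y)
ranks: 5->1, 7->2, 10->3, 13->4.5, 13->4.5, 16->6, 19->7, 20->8, 28->9, 29->10.5, 29->10.5, 30->12
Step 2: Rank sum for X: R1 = 2 + 4.5 + 6 + 7 + 9 + 10.5 = 39.
Step 3: U_X = R1 - n1(n1+1)/2 = 39 - 6*7/2 = 39 - 21 = 18.
       U_Y = n1*n2 - U_X = 36 - 18 = 18.
Step 4: Ties are present, so use the tie-corrected normal approximation (with continuity correction) for the p-value.
Step 5: p-value = 1.000000; compare to alpha = 0.1. fail to reject H0.

U_X = 18, p = 1.000000, fail to reject H0 at alpha = 0.1.


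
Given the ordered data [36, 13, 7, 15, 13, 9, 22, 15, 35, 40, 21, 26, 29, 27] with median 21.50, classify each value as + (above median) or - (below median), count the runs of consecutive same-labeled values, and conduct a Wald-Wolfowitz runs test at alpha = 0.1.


Step 1: Compute median = 21.50; label A = above, B = below.
Labels in order: ABBBBBABAABAAA  (n_A = 7, n_B = 7)
Step 2: Count runs R = 7.
Step 3: Under H0 (random ordering), E[R] = 2*n_A*n_B/(n_A+n_B) + 1 = 2*7*7/14 + 1 = 8.0000.
        Var[R] = 2*n_A*n_B*(2*n_A*n_B - n_A - n_B) / ((n_A+n_B)^2 * (n_A+n_B-1)) = 8232/2548 = 3.2308.
        SD[R] = 1.7974.
Step 4: Continuity-corrected z = (R + 0.5 - E[R]) / SD[R] = (7 + 0.5 - 8.0000) / 1.7974 = -0.2782.
Step 5: Two-sided p-value via normal approximation = 2*(1 - Phi(|z|)) = 0.780879.
Step 6: alpha = 0.1. fail to reject H0.

R = 7, z = -0.2782, p = 0.780879, fail to reject H0.


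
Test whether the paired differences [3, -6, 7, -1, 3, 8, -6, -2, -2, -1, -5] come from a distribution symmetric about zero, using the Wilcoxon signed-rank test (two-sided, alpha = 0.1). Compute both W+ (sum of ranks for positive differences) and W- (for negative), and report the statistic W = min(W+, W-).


Step 1: Drop any zero differences (none here) and take |d_i|.
|d| = [3, 6, 7, 1, 3, 8, 6, 2, 2, 1, 5]
Step 2: Midrank |d_i| (ties get averaged ranks).
ranks: |3|->5.5, |6|->8.5, |7|->10, |1|->1.5, |3|->5.5, |8|->11, |6|->8.5, |2|->3.5, |2|->3.5, |1|->1.5, |5|->7
Step 3: Attach original signs; sum ranks with positive sign and with negative sign.
W+ = 5.5 + 10 + 5.5 + 11 = 32
W- = 8.5 + 1.5 + 8.5 + 3.5 + 3.5 + 1.5 + 7 = 34
(Check: W+ + W- = 66 should equal n(n+1)/2 = 66.)
Step 4: Test statistic W = min(W+, W-) = 32.
Step 5: Ties in |d|, so use the tie-corrected normal approximation.
        E[W] = n(n+1)/4 = 11*12/4 = 33.
        Tie groups: |d|=1 (t=2), |d|=2 (t=2), |d|=3 (t=2), |d|=6 (t=2); sum(t^3 - t) = 24.
        Var[W] = n(n+1)(2n+1)/24 - sum(t^3-t)/48 = 3036/24 - 24/48 = 126.
        z = (W - E[W]) / sqrt(Var[W]) = (32 - 33) / 11.2250 = -0.0891.
        Two-sided p = 2*Phi(z) = 0.929013.
Step 6: alpha = 0.1. fail to reject H0.

W+ = 32, W- = 34, W = min = 32, p = 0.929013, fail to reject H0.


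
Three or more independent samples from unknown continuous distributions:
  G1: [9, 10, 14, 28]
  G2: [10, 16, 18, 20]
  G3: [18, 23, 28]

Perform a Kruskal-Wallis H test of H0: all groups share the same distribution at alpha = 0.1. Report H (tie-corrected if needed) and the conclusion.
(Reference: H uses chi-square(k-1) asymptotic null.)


Step 1: Combine all N = 11 observations and assign midranks.
sorted (value, group, rank): (9,G1,1), (10,G1,2.5), (10,G2,2.5), (14,G1,4), (16,G2,5), (18,G2,6.5), (18,G3,6.5), (20,G2,8), (23,G3,9), (28,G1,10.5), (28,G3,10.5)
Step 2: Sum ranks within each group.
R_1 = 18 (n_1 = 4)
R_2 = 22 (n_2 = 4)
R_3 = 26 (n_3 = 3)
Step 3: H = 12/(N(N+1)) * sum(R_i^2/n_i) - 3(N+1)
     = 12/(11*12) * (18^2/4 + 22^2/4 + 26^2/3) - 3*12
     = 0.090909 * 427.333 - 36
     = 2.848485.
Step 4: Ties present; correction factor C = 1 - 18/(11^3 - 11) = 0.986364. Corrected H = 2.848485 / 0.986364 = 2.887865.
Step 5: Under H0, H ~ chi^2(2); p-value = 0.235998.
Step 6: alpha = 0.1. fail to reject H0.

H = 2.8879, df = 2, p = 0.235998, fail to reject H0.


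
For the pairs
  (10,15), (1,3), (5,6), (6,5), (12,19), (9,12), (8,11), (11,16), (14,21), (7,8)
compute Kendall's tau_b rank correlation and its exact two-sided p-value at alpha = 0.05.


Step 1: Enumerate the 45 unordered pairs (i,j) with i<j and classify each by sign(x_j-x_i) * sign(y_j-y_i).
  (1,2):dx=-9,dy=-12->C; (1,3):dx=-5,dy=-9->C; (1,4):dx=-4,dy=-10->C; (1,5):dx=+2,dy=+4->C
  (1,6):dx=-1,dy=-3->C; (1,7):dx=-2,dy=-4->C; (1,8):dx=+1,dy=+1->C; (1,9):dx=+4,dy=+6->C
  (1,10):dx=-3,dy=-7->C; (2,3):dx=+4,dy=+3->C; (2,4):dx=+5,dy=+2->C; (2,5):dx=+11,dy=+16->C
  (2,6):dx=+8,dy=+9->C; (2,7):dx=+7,dy=+8->C; (2,8):dx=+10,dy=+13->C; (2,9):dx=+13,dy=+18->C
  (2,10):dx=+6,dy=+5->C; (3,4):dx=+1,dy=-1->D; (3,5):dx=+7,dy=+13->C; (3,6):dx=+4,dy=+6->C
  (3,7):dx=+3,dy=+5->C; (3,8):dx=+6,dy=+10->C; (3,9):dx=+9,dy=+15->C; (3,10):dx=+2,dy=+2->C
  (4,5):dx=+6,dy=+14->C; (4,6):dx=+3,dy=+7->C; (4,7):dx=+2,dy=+6->C; (4,8):dx=+5,dy=+11->C
  (4,9):dx=+8,dy=+16->C; (4,10):dx=+1,dy=+3->C; (5,6):dx=-3,dy=-7->C; (5,7):dx=-4,dy=-8->C
  (5,8):dx=-1,dy=-3->C; (5,9):dx=+2,dy=+2->C; (5,10):dx=-5,dy=-11->C; (6,7):dx=-1,dy=-1->C
  (6,8):dx=+2,dy=+4->C; (6,9):dx=+5,dy=+9->C; (6,10):dx=-2,dy=-4->C; (7,8):dx=+3,dy=+5->C
  (7,9):dx=+6,dy=+10->C; (7,10):dx=-1,dy=-3->C; (8,9):dx=+3,dy=+5->C; (8,10):dx=-4,dy=-8->C
  (9,10):dx=-7,dy=-13->C
Step 2: C = 44, D = 1, total pairs = 45.
Step 3: tau = (C - D)/(n(n-1)/2) = (44 - 1)/45 = 0.955556.
Step 4: Exact two-sided p-value (enumerate n! = 3628800 permutations of y under H0): p = 0.000006.
Step 5: alpha = 0.05. reject H0.

tau_b = 0.9556 (C=44, D=1), p = 0.000006, reject H0.


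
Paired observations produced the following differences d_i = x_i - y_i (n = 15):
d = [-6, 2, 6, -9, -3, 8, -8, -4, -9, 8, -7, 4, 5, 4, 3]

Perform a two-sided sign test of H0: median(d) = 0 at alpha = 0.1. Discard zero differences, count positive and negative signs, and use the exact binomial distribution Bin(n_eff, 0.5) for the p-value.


Step 1: Discard zero differences. Original n = 15; n_eff = number of nonzero differences = 15.
Nonzero differences (with sign): -6, +2, +6, -9, -3, +8, -8, -4, -9, +8, -7, +4, +5, +4, +3
Step 2: Count signs: positive = 8, negative = 7.
Step 3: Under H0: P(positive) = 0.5, so the number of positives S ~ Bin(15, 0.5).
Step 4: Two-sided exact p-value = sum of Bin(15,0.5) probabilities at or below the observed probability = 1.000000.
Step 5: alpha = 0.1. fail to reject H0.

n_eff = 15, pos = 8, neg = 7, p = 1.000000, fail to reject H0.


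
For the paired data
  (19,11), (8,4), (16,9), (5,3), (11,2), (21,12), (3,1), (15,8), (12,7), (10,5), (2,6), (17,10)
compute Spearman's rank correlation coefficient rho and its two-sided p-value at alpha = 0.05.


Step 1: Rank x and y separately (midranks; no ties here).
rank(x): 19->11, 8->4, 16->9, 5->3, 11->6, 21->12, 3->2, 15->8, 12->7, 10->5, 2->1, 17->10
rank(y): 11->11, 4->4, 9->9, 3->3, 2->2, 12->12, 1->1, 8->8, 7->7, 5->5, 6->6, 10->10
Step 2: d_i = R_x(i) - R_y(i); compute d_i^2.
  (11-11)^2=0, (4-4)^2=0, (9-9)^2=0, (3-3)^2=0, (6-2)^2=16, (12-12)^2=0, (2-1)^2=1, (8-8)^2=0, (7-7)^2=0, (5-5)^2=0, (1-6)^2=25, (10-10)^2=0
sum(d^2) = 42.
Step 3: rho = 1 - 6*42 / (12*(12^2 - 1)) = 1 - 252/1716 = 0.853147.
Step 4: Under H0, t = rho * sqrt((n-2)/(1-rho^2)) = 5.1716 ~ t(10).
Step 5: Two-sided p-value from the t-distribution with 10 df = 0.000418.
Step 6: alpha = 0.05. reject H0.

rho = 0.8531, p = 0.000418, reject H0 at alpha = 0.05.


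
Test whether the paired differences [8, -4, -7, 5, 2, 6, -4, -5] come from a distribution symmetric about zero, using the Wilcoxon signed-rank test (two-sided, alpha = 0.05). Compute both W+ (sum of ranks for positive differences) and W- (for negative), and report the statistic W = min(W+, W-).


Step 1: Drop any zero differences (none here) and take |d_i|.
|d| = [8, 4, 7, 5, 2, 6, 4, 5]
Step 2: Midrank |d_i| (ties get averaged ranks).
ranks: |8|->8, |4|->2.5, |7|->7, |5|->4.5, |2|->1, |6|->6, |4|->2.5, |5|->4.5
Step 3: Attach original signs; sum ranks with positive sign and with negative sign.
W+ = 8 + 4.5 + 1 + 6 = 19.5
W- = 2.5 + 7 + 2.5 + 4.5 = 16.5
(Check: W+ + W- = 36 should equal n(n+1)/2 = 36.)
Step 4: Test statistic W = min(W+, W-) = 16.5.
Step 5: Ties in |d|, so use the tie-corrected normal approximation.
        E[W] = n(n+1)/4 = 8*9/4 = 18.
        Tie groups: |d|=4 (t=2), |d|=5 (t=2); sum(t^3 - t) = 12.
        Var[W] = n(n+1)(2n+1)/24 - sum(t^3-t)/48 = 1224/24 - 12/48 = 50.75.
        z = (W - E[W]) / sqrt(Var[W]) = (16.5 - 18) / 7.1239 = -0.2106.
        Two-sided p = 2*Phi(z) = 0.833232.
Step 6: alpha = 0.05. fail to reject H0.

W+ = 19.5, W- = 16.5, W = min = 16.5, p = 0.833232, fail to reject H0.


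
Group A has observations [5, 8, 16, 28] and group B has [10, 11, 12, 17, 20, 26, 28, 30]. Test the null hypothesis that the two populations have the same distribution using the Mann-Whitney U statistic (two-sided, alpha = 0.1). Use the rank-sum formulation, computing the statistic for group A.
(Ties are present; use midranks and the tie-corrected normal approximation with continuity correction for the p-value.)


Step 1: Combine and sort all 12 observations; assign midranks.
sorted (value, group): (5,X), (8,X), (10,Y), (11,Y), (12,Y), (16,X), (17,Y), (20,Y), (26,Y), (28,X), (28,Y), (30,Y)
ranks: 5->1, 8->2, 10->3, 11->4, 12->5, 16->6, 17->7, 20->8, 26->9, 28->10.5, 28->10.5, 30->12
Step 2: Rank sum for X: R1 = 1 + 2 + 6 + 10.5 = 19.5.
Step 3: U_X = R1 - n1(n1+1)/2 = 19.5 - 4*5/2 = 19.5 - 10 = 9.5.
       U_Y = n1*n2 - U_X = 32 - 9.5 = 22.5.
Step 4: Ties are present, so use the tie-corrected normal approximation (with continuity correction) for the p-value.
Step 5: p-value = 0.307332; compare to alpha = 0.1. fail to reject H0.

U_X = 9.5, p = 0.307332, fail to reject H0 at alpha = 0.1.


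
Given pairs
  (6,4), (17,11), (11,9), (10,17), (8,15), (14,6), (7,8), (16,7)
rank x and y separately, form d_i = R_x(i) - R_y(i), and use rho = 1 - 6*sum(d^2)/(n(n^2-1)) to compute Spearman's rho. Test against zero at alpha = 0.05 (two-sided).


Step 1: Rank x and y separately (midranks; no ties here).
rank(x): 6->1, 17->8, 11->5, 10->4, 8->3, 14->6, 7->2, 16->7
rank(y): 4->1, 11->6, 9->5, 17->8, 15->7, 6->2, 8->4, 7->3
Step 2: d_i = R_x(i) - R_y(i); compute d_i^2.
  (1-1)^2=0, (8-6)^2=4, (5-5)^2=0, (4-8)^2=16, (3-7)^2=16, (6-2)^2=16, (2-4)^2=4, (7-3)^2=16
sum(d^2) = 72.
Step 3: rho = 1 - 6*72 / (8*(8^2 - 1)) = 1 - 432/504 = 0.142857.
Step 4: Under H0, t = rho * sqrt((n-2)/(1-rho^2)) = 0.3536 ~ t(6).
Step 5: Two-sided p-value from the t-distribution with 6 df = 0.735765.
Step 6: alpha = 0.05. fail to reject H0.

rho = 0.1429, p = 0.735765, fail to reject H0 at alpha = 0.05.


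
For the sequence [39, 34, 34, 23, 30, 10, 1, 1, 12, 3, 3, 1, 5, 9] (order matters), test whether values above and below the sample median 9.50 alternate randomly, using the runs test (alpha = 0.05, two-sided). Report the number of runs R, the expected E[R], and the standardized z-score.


Step 1: Compute median = 9.50; label A = above, B = below.
Labels in order: AAAAAABBABBBBB  (n_A = 7, n_B = 7)
Step 2: Count runs R = 4.
Step 3: Under H0 (random ordering), E[R] = 2*n_A*n_B/(n_A+n_B) + 1 = 2*7*7/14 + 1 = 8.0000.
        Var[R] = 2*n_A*n_B*(2*n_A*n_B - n_A - n_B) / ((n_A+n_B)^2 * (n_A+n_B-1)) = 8232/2548 = 3.2308.
        SD[R] = 1.7974.
Step 4: Continuity-corrected z = (R + 0.5 - E[R]) / SD[R] = (4 + 0.5 - 8.0000) / 1.7974 = -1.9472.
Step 5: Two-sided p-value via normal approximation = 2*(1 - Phi(|z|)) = 0.051508.
Step 6: alpha = 0.05. fail to reject H0.

R = 4, z = -1.9472, p = 0.051508, fail to reject H0.


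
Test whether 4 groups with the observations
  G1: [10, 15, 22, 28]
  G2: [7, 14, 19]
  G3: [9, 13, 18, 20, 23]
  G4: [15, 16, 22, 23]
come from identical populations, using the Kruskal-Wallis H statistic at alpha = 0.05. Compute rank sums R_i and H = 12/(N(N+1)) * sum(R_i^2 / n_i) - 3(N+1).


Step 1: Combine all N = 16 observations and assign midranks.
sorted (value, group, rank): (7,G2,1), (9,G3,2), (10,G1,3), (13,G3,4), (14,G2,5), (15,G1,6.5), (15,G4,6.5), (16,G4,8), (18,G3,9), (19,G2,10), (20,G3,11), (22,G1,12.5), (22,G4,12.5), (23,G3,14.5), (23,G4,14.5), (28,G1,16)
Step 2: Sum ranks within each group.
R_1 = 38 (n_1 = 4)
R_2 = 16 (n_2 = 3)
R_3 = 40.5 (n_3 = 5)
R_4 = 41.5 (n_4 = 4)
Step 3: H = 12/(N(N+1)) * sum(R_i^2/n_i) - 3(N+1)
     = 12/(16*17) * (38^2/4 + 16^2/3 + 40.5^2/5 + 41.5^2/4) - 3*17
     = 0.044118 * 1204.95 - 51
     = 2.159375.
Step 4: Ties present; correction factor C = 1 - 18/(16^3 - 16) = 0.995588. Corrected H = 2.159375 / 0.995588 = 2.168944.
Step 5: Under H0, H ~ chi^2(3); p-value = 0.538091.
Step 6: alpha = 0.05. fail to reject H0.

H = 2.1689, df = 3, p = 0.538091, fail to reject H0.


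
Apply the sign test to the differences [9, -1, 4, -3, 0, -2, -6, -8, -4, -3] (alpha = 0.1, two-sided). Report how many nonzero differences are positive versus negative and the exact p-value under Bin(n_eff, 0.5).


Step 1: Discard zero differences. Original n = 10; n_eff = number of nonzero differences = 9.
Nonzero differences (with sign): +9, -1, +4, -3, -2, -6, -8, -4, -3
Step 2: Count signs: positive = 2, negative = 7.
Step 3: Under H0: P(positive) = 0.5, so the number of positives S ~ Bin(9, 0.5).
Step 4: Two-sided exact p-value = sum of Bin(9,0.5) probabilities at or below the observed probability = 0.179688.
Step 5: alpha = 0.1. fail to reject H0.

n_eff = 9, pos = 2, neg = 7, p = 0.179688, fail to reject H0.


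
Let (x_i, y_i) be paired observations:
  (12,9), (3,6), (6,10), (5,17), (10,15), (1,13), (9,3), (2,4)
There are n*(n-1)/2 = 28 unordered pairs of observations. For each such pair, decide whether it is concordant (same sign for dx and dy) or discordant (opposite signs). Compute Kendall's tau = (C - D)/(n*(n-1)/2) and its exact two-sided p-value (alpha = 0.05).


Step 1: Enumerate the 28 unordered pairs (i,j) with i<j and classify each by sign(x_j-x_i) * sign(y_j-y_i).
  (1,2):dx=-9,dy=-3->C; (1,3):dx=-6,dy=+1->D; (1,4):dx=-7,dy=+8->D; (1,5):dx=-2,dy=+6->D
  (1,6):dx=-11,dy=+4->D; (1,7):dx=-3,dy=-6->C; (1,8):dx=-10,dy=-5->C; (2,3):dx=+3,dy=+4->C
  (2,4):dx=+2,dy=+11->C; (2,5):dx=+7,dy=+9->C; (2,6):dx=-2,dy=+7->D; (2,7):dx=+6,dy=-3->D
  (2,8):dx=-1,dy=-2->C; (3,4):dx=-1,dy=+7->D; (3,5):dx=+4,dy=+5->C; (3,6):dx=-5,dy=+3->D
  (3,7):dx=+3,dy=-7->D; (3,8):dx=-4,dy=-6->C; (4,5):dx=+5,dy=-2->D; (4,6):dx=-4,dy=-4->C
  (4,7):dx=+4,dy=-14->D; (4,8):dx=-3,dy=-13->C; (5,6):dx=-9,dy=-2->C; (5,7):dx=-1,dy=-12->C
  (5,8):dx=-8,dy=-11->C; (6,7):dx=+8,dy=-10->D; (6,8):dx=+1,dy=-9->D; (7,8):dx=-7,dy=+1->D
Step 2: C = 14, D = 14, total pairs = 28.
Step 3: tau = (C - D)/(n(n-1)/2) = (14 - 14)/28 = 0.000000.
Step 4: Exact two-sided p-value (enumerate n! = 40320 permutations of y under H0): p = 1.000000.
Step 5: alpha = 0.05. fail to reject H0.

tau_b = 0.0000 (C=14, D=14), p = 1.000000, fail to reject H0.


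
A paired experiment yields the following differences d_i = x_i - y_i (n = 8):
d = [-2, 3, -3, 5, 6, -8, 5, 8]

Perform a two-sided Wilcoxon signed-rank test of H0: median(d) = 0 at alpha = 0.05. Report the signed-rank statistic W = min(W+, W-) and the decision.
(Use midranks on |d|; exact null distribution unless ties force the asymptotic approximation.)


Step 1: Drop any zero differences (none here) and take |d_i|.
|d| = [2, 3, 3, 5, 6, 8, 5, 8]
Step 2: Midrank |d_i| (ties get averaged ranks).
ranks: |2|->1, |3|->2.5, |3|->2.5, |5|->4.5, |6|->6, |8|->7.5, |5|->4.5, |8|->7.5
Step 3: Attach original signs; sum ranks with positive sign and with negative sign.
W+ = 2.5 + 4.5 + 6 + 4.5 + 7.5 = 25
W- = 1 + 2.5 + 7.5 = 11
(Check: W+ + W- = 36 should equal n(n+1)/2 = 36.)
Step 4: Test statistic W = min(W+, W-) = 11.
Step 5: Ties in |d|, so use the tie-corrected normal approximation.
        E[W] = n(n+1)/4 = 8*9/4 = 18.
        Tie groups: |d|=3 (t=2), |d|=5 (t=2), |d|=8 (t=2); sum(t^3 - t) = 18.
        Var[W] = n(n+1)(2n+1)/24 - sum(t^3-t)/48 = 1224/24 - 18/48 = 50.625.
        z = (W - E[W]) / sqrt(Var[W]) = (11 - 18) / 7.1151 = -0.9838.
        Two-sided p = 2*Phi(z) = 0.325204.
Step 6: alpha = 0.05. fail to reject H0.

W+ = 25, W- = 11, W = min = 11, p = 0.325204, fail to reject H0.


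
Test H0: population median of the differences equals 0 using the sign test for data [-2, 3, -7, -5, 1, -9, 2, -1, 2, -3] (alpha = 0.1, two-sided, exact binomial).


Step 1: Discard zero differences. Original n = 10; n_eff = number of nonzero differences = 10.
Nonzero differences (with sign): -2, +3, -7, -5, +1, -9, +2, -1, +2, -3
Step 2: Count signs: positive = 4, negative = 6.
Step 3: Under H0: P(positive) = 0.5, so the number of positives S ~ Bin(10, 0.5).
Step 4: Two-sided exact p-value = sum of Bin(10,0.5) probabilities at or below the observed probability = 0.753906.
Step 5: alpha = 0.1. fail to reject H0.

n_eff = 10, pos = 4, neg = 6, p = 0.753906, fail to reject H0.


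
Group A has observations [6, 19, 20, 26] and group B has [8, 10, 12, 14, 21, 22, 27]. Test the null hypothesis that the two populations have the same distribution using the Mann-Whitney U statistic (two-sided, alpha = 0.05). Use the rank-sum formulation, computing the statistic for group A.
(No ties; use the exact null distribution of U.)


Step 1: Combine and sort all 11 observations; assign midranks.
sorted (value, group): (6,X), (8,Y), (10,Y), (12,Y), (14,Y), (19,X), (20,X), (21,Y), (22,Y), (26,X), (27,Y)
ranks: 6->1, 8->2, 10->3, 12->4, 14->5, 19->6, 20->7, 21->8, 22->9, 26->10, 27->11
Step 2: Rank sum for X: R1 = 1 + 6 + 7 + 10 = 24.
Step 3: U_X = R1 - n1(n1+1)/2 = 24 - 4*5/2 = 24 - 10 = 14.
       U_Y = n1*n2 - U_X = 28 - 14 = 14.
Step 4: No ties, so the exact null distribution of U (based on enumerating the C(11,4) = 330 equally likely rank assignments) gives the two-sided p-value.
Step 5: p-value = 1.000000; compare to alpha = 0.05. fail to reject H0.

U_X = 14, p = 1.000000, fail to reject H0 at alpha = 0.05.


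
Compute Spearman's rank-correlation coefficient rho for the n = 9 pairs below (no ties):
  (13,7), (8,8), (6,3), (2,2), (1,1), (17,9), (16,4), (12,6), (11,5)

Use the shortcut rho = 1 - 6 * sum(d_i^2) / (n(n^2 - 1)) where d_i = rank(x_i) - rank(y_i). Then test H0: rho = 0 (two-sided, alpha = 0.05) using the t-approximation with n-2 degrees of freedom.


Step 1: Rank x and y separately (midranks; no ties here).
rank(x): 13->7, 8->4, 6->3, 2->2, 1->1, 17->9, 16->8, 12->6, 11->5
rank(y): 7->7, 8->8, 3->3, 2->2, 1->1, 9->9, 4->4, 6->6, 5->5
Step 2: d_i = R_x(i) - R_y(i); compute d_i^2.
  (7-7)^2=0, (4-8)^2=16, (3-3)^2=0, (2-2)^2=0, (1-1)^2=0, (9-9)^2=0, (8-4)^2=16, (6-6)^2=0, (5-5)^2=0
sum(d^2) = 32.
Step 3: rho = 1 - 6*32 / (9*(9^2 - 1)) = 1 - 192/720 = 0.733333.
Step 4: Under H0, t = rho * sqrt((n-2)/(1-rho^2)) = 2.8538 ~ t(7).
Step 5: Two-sided p-value from the t-distribution with 7 df = 0.024554.
Step 6: alpha = 0.05. reject H0.

rho = 0.7333, p = 0.024554, reject H0 at alpha = 0.05.


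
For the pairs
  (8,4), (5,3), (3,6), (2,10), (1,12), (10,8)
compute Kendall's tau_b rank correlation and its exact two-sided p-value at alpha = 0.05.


Step 1: Enumerate the 15 unordered pairs (i,j) with i<j and classify each by sign(x_j-x_i) * sign(y_j-y_i).
  (1,2):dx=-3,dy=-1->C; (1,3):dx=-5,dy=+2->D; (1,4):dx=-6,dy=+6->D; (1,5):dx=-7,dy=+8->D
  (1,6):dx=+2,dy=+4->C; (2,3):dx=-2,dy=+3->D; (2,4):dx=-3,dy=+7->D; (2,5):dx=-4,dy=+9->D
  (2,6):dx=+5,dy=+5->C; (3,4):dx=-1,dy=+4->D; (3,5):dx=-2,dy=+6->D; (3,6):dx=+7,dy=+2->C
  (4,5):dx=-1,dy=+2->D; (4,6):dx=+8,dy=-2->D; (5,6):dx=+9,dy=-4->D
Step 2: C = 4, D = 11, total pairs = 15.
Step 3: tau = (C - D)/(n(n-1)/2) = (4 - 11)/15 = -0.466667.
Step 4: Exact two-sided p-value (enumerate n! = 720 permutations of y under H0): p = 0.272222.
Step 5: alpha = 0.05. fail to reject H0.

tau_b = -0.4667 (C=4, D=11), p = 0.272222, fail to reject H0.


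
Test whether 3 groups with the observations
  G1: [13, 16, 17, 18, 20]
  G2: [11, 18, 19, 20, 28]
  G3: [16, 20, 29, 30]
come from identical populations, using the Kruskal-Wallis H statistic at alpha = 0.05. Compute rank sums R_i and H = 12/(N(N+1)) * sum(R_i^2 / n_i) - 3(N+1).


Step 1: Combine all N = 14 observations and assign midranks.
sorted (value, group, rank): (11,G2,1), (13,G1,2), (16,G1,3.5), (16,G3,3.5), (17,G1,5), (18,G1,6.5), (18,G2,6.5), (19,G2,8), (20,G1,10), (20,G2,10), (20,G3,10), (28,G2,12), (29,G3,13), (30,G3,14)
Step 2: Sum ranks within each group.
R_1 = 27 (n_1 = 5)
R_2 = 37.5 (n_2 = 5)
R_3 = 40.5 (n_3 = 4)
Step 3: H = 12/(N(N+1)) * sum(R_i^2/n_i) - 3(N+1)
     = 12/(14*15) * (27^2/5 + 37.5^2/5 + 40.5^2/4) - 3*15
     = 0.057143 * 837.112 - 45
     = 2.835000.
Step 4: Ties present; correction factor C = 1 - 36/(14^3 - 14) = 0.986813. Corrected H = 2.835000 / 0.986813 = 2.872884.
Step 5: Under H0, H ~ chi^2(2); p-value = 0.237772.
Step 6: alpha = 0.05. fail to reject H0.

H = 2.8729, df = 2, p = 0.237772, fail to reject H0.


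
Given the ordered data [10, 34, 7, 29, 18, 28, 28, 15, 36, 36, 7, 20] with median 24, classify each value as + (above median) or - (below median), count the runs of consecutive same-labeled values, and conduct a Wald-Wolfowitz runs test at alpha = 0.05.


Step 1: Compute median = 24; label A = above, B = below.
Labels in order: BABABAABAABB  (n_A = 6, n_B = 6)
Step 2: Count runs R = 9.
Step 3: Under H0 (random ordering), E[R] = 2*n_A*n_B/(n_A+n_B) + 1 = 2*6*6/12 + 1 = 7.0000.
        Var[R] = 2*n_A*n_B*(2*n_A*n_B - n_A - n_B) / ((n_A+n_B)^2 * (n_A+n_B-1)) = 4320/1584 = 2.7273.
        SD[R] = 1.6514.
Step 4: Continuity-corrected z = (R - 0.5 - E[R]) / SD[R] = (9 - 0.5 - 7.0000) / 1.6514 = 0.9083.
Step 5: Two-sided p-value via normal approximation = 2*(1 - Phi(|z|)) = 0.363722.
Step 6: alpha = 0.05. fail to reject H0.

R = 9, z = 0.9083, p = 0.363722, fail to reject H0.


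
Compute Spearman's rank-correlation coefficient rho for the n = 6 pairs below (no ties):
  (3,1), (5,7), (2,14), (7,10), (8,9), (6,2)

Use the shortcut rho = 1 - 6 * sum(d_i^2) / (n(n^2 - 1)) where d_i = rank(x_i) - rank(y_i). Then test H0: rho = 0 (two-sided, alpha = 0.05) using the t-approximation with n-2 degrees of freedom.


Step 1: Rank x and y separately (midranks; no ties here).
rank(x): 3->2, 5->3, 2->1, 7->5, 8->6, 6->4
rank(y): 1->1, 7->3, 14->6, 10->5, 9->4, 2->2
Step 2: d_i = R_x(i) - R_y(i); compute d_i^2.
  (2-1)^2=1, (3-3)^2=0, (1-6)^2=25, (5-5)^2=0, (6-4)^2=4, (4-2)^2=4
sum(d^2) = 34.
Step 3: rho = 1 - 6*34 / (6*(6^2 - 1)) = 1 - 204/210 = 0.028571.
Step 4: Under H0, t = rho * sqrt((n-2)/(1-rho^2)) = 0.0572 ~ t(4).
Step 5: Two-sided p-value from the t-distribution with 4 df = 0.957155.
Step 6: alpha = 0.05. fail to reject H0.

rho = 0.0286, p = 0.957155, fail to reject H0 at alpha = 0.05.


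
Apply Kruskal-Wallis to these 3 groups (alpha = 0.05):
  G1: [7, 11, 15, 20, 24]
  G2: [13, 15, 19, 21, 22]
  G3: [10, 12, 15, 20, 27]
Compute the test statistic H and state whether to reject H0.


Step 1: Combine all N = 15 observations and assign midranks.
sorted (value, group, rank): (7,G1,1), (10,G3,2), (11,G1,3), (12,G3,4), (13,G2,5), (15,G1,7), (15,G2,7), (15,G3,7), (19,G2,9), (20,G1,10.5), (20,G3,10.5), (21,G2,12), (22,G2,13), (24,G1,14), (27,G3,15)
Step 2: Sum ranks within each group.
R_1 = 35.5 (n_1 = 5)
R_2 = 46 (n_2 = 5)
R_3 = 38.5 (n_3 = 5)
Step 3: H = 12/(N(N+1)) * sum(R_i^2/n_i) - 3(N+1)
     = 12/(15*16) * (35.5^2/5 + 46^2/5 + 38.5^2/5) - 3*16
     = 0.050000 * 971.7 - 48
     = 0.585000.
Step 4: Ties present; correction factor C = 1 - 30/(15^3 - 15) = 0.991071. Corrected H = 0.585000 / 0.991071 = 0.590270.
Step 5: Under H0, H ~ chi^2(2); p-value = 0.744431.
Step 6: alpha = 0.05. fail to reject H0.

H = 0.5903, df = 2, p = 0.744431, fail to reject H0.


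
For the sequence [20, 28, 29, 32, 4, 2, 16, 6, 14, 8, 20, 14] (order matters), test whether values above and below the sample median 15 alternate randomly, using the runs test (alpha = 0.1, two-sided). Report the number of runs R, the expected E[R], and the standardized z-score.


Step 1: Compute median = 15; label A = above, B = below.
Labels in order: AAAABBABBBAB  (n_A = 6, n_B = 6)
Step 2: Count runs R = 6.
Step 3: Under H0 (random ordering), E[R] = 2*n_A*n_B/(n_A+n_B) + 1 = 2*6*6/12 + 1 = 7.0000.
        Var[R] = 2*n_A*n_B*(2*n_A*n_B - n_A - n_B) / ((n_A+n_B)^2 * (n_A+n_B-1)) = 4320/1584 = 2.7273.
        SD[R] = 1.6514.
Step 4: Continuity-corrected z = (R + 0.5 - E[R]) / SD[R] = (6 + 0.5 - 7.0000) / 1.6514 = -0.3028.
Step 5: Two-sided p-value via normal approximation = 2*(1 - Phi(|z|)) = 0.762069.
Step 6: alpha = 0.1. fail to reject H0.

R = 6, z = -0.3028, p = 0.762069, fail to reject H0.


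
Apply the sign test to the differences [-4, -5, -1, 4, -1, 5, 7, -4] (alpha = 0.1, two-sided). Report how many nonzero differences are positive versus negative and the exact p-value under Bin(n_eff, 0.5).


Step 1: Discard zero differences. Original n = 8; n_eff = number of nonzero differences = 8.
Nonzero differences (with sign): -4, -5, -1, +4, -1, +5, +7, -4
Step 2: Count signs: positive = 3, negative = 5.
Step 3: Under H0: P(positive) = 0.5, so the number of positives S ~ Bin(8, 0.5).
Step 4: Two-sided exact p-value = sum of Bin(8,0.5) probabilities at or below the observed probability = 0.726562.
Step 5: alpha = 0.1. fail to reject H0.

n_eff = 8, pos = 3, neg = 5, p = 0.726562, fail to reject H0.


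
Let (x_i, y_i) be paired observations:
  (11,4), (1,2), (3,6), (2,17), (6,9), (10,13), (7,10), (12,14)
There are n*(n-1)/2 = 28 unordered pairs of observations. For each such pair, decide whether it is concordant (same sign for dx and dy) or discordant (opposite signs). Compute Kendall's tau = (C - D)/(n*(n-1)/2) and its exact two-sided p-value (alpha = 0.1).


Step 1: Enumerate the 28 unordered pairs (i,j) with i<j and classify each by sign(x_j-x_i) * sign(y_j-y_i).
  (1,2):dx=-10,dy=-2->C; (1,3):dx=-8,dy=+2->D; (1,4):dx=-9,dy=+13->D; (1,5):dx=-5,dy=+5->D
  (1,6):dx=-1,dy=+9->D; (1,7):dx=-4,dy=+6->D; (1,8):dx=+1,dy=+10->C; (2,3):dx=+2,dy=+4->C
  (2,4):dx=+1,dy=+15->C; (2,5):dx=+5,dy=+7->C; (2,6):dx=+9,dy=+11->C; (2,7):dx=+6,dy=+8->C
  (2,8):dx=+11,dy=+12->C; (3,4):dx=-1,dy=+11->D; (3,5):dx=+3,dy=+3->C; (3,6):dx=+7,dy=+7->C
  (3,7):dx=+4,dy=+4->C; (3,8):dx=+9,dy=+8->C; (4,5):dx=+4,dy=-8->D; (4,6):dx=+8,dy=-4->D
  (4,7):dx=+5,dy=-7->D; (4,8):dx=+10,dy=-3->D; (5,6):dx=+4,dy=+4->C; (5,7):dx=+1,dy=+1->C
  (5,8):dx=+6,dy=+5->C; (6,7):dx=-3,dy=-3->C; (6,8):dx=+2,dy=+1->C; (7,8):dx=+5,dy=+4->C
Step 2: C = 18, D = 10, total pairs = 28.
Step 3: tau = (C - D)/(n(n-1)/2) = (18 - 10)/28 = 0.285714.
Step 4: Exact two-sided p-value (enumerate n! = 40320 permutations of y under H0): p = 0.398760.
Step 5: alpha = 0.1. fail to reject H0.

tau_b = 0.2857 (C=18, D=10), p = 0.398760, fail to reject H0.


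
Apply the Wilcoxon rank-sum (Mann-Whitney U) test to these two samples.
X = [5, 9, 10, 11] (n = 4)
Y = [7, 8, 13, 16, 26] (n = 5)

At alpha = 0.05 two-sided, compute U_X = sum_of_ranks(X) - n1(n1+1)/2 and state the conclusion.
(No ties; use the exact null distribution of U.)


Step 1: Combine and sort all 9 observations; assign midranks.
sorted (value, group): (5,X), (7,Y), (8,Y), (9,X), (10,X), (11,X), (13,Y), (16,Y), (26,Y)
ranks: 5->1, 7->2, 8->3, 9->4, 10->5, 11->6, 13->7, 16->8, 26->9
Step 2: Rank sum for X: R1 = 1 + 4 + 5 + 6 = 16.
Step 3: U_X = R1 - n1(n1+1)/2 = 16 - 4*5/2 = 16 - 10 = 6.
       U_Y = n1*n2 - U_X = 20 - 6 = 14.
Step 4: No ties, so the exact null distribution of U (based on enumerating the C(9,4) = 126 equally likely rank assignments) gives the two-sided p-value.
Step 5: p-value = 0.412698; compare to alpha = 0.05. fail to reject H0.

U_X = 6, p = 0.412698, fail to reject H0 at alpha = 0.05.


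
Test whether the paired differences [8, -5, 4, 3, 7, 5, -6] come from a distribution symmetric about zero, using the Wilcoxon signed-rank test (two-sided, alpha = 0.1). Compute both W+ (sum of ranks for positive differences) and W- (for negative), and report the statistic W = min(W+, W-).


Step 1: Drop any zero differences (none here) and take |d_i|.
|d| = [8, 5, 4, 3, 7, 5, 6]
Step 2: Midrank |d_i| (ties get averaged ranks).
ranks: |8|->7, |5|->3.5, |4|->2, |3|->1, |7|->6, |5|->3.5, |6|->5
Step 3: Attach original signs; sum ranks with positive sign and with negative sign.
W+ = 7 + 2 + 1 + 6 + 3.5 = 19.5
W- = 3.5 + 5 = 8.5
(Check: W+ + W- = 28 should equal n(n+1)/2 = 28.)
Step 4: Test statistic W = min(W+, W-) = 8.5.
Step 5: Ties in |d|, so use the tie-corrected normal approximation.
        E[W] = n(n+1)/4 = 7*8/4 = 14.
        Tie groups: |d|=5 (t=2); sum(t^3 - t) = 6.
        Var[W] = n(n+1)(2n+1)/24 - sum(t^3-t)/48 = 840/24 - 6/48 = 34.875.
        z = (W - E[W]) / sqrt(Var[W]) = (8.5 - 14) / 5.9055 = -0.9313.
        Two-sided p = 2*Phi(z) = 0.351681.
Step 6: alpha = 0.1. fail to reject H0.

W+ = 19.5, W- = 8.5, W = min = 8.5, p = 0.351681, fail to reject H0.


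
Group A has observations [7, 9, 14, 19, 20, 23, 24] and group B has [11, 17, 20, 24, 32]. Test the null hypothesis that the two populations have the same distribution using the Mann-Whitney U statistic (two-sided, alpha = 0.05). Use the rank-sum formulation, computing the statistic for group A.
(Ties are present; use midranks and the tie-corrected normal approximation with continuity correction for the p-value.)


Step 1: Combine and sort all 12 observations; assign midranks.
sorted (value, group): (7,X), (9,X), (11,Y), (14,X), (17,Y), (19,X), (20,X), (20,Y), (23,X), (24,X), (24,Y), (32,Y)
ranks: 7->1, 9->2, 11->3, 14->4, 17->5, 19->6, 20->7.5, 20->7.5, 23->9, 24->10.5, 24->10.5, 32->12
Step 2: Rank sum for X: R1 = 1 + 2 + 4 + 6 + 7.5 + 9 + 10.5 = 40.
Step 3: U_X = R1 - n1(n1+1)/2 = 40 - 7*8/2 = 40 - 28 = 12.
       U_Y = n1*n2 - U_X = 35 - 12 = 23.
Step 4: Ties are present, so use the tie-corrected normal approximation (with continuity correction) for the p-value.
Step 5: p-value = 0.415157; compare to alpha = 0.05. fail to reject H0.

U_X = 12, p = 0.415157, fail to reject H0 at alpha = 0.05.


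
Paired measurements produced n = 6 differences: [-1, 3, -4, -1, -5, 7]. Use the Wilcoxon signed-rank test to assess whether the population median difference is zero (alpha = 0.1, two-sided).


Step 1: Drop any zero differences (none here) and take |d_i|.
|d| = [1, 3, 4, 1, 5, 7]
Step 2: Midrank |d_i| (ties get averaged ranks).
ranks: |1|->1.5, |3|->3, |4|->4, |1|->1.5, |5|->5, |7|->6
Step 3: Attach original signs; sum ranks with positive sign and with negative sign.
W+ = 3 + 6 = 9
W- = 1.5 + 4 + 1.5 + 5 = 12
(Check: W+ + W- = 21 should equal n(n+1)/2 = 21.)
Step 4: Test statistic W = min(W+, W-) = 9.
Step 5: Ties in |d|, so use the tie-corrected normal approximation.
        E[W] = n(n+1)/4 = 6*7/4 = 10.5.
        Tie groups: |d|=1 (t=2); sum(t^3 - t) = 6.
        Var[W] = n(n+1)(2n+1)/24 - sum(t^3-t)/48 = 546/24 - 6/48 = 22.625.
        z = (W - E[W]) / sqrt(Var[W]) = (9 - 10.5) / 4.7566 = -0.3154.
        Two-sided p = 2*Phi(z) = 0.752494.
Step 6: alpha = 0.1. fail to reject H0.

W+ = 9, W- = 12, W = min = 9, p = 0.752494, fail to reject H0.
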